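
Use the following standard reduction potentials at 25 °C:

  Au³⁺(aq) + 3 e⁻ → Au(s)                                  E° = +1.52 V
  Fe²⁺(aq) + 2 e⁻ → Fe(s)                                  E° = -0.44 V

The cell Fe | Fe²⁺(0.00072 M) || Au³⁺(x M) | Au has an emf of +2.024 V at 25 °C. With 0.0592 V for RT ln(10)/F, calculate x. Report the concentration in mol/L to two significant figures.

0.034 M

Au³⁺/Au is the cathode, Fe²⁺/Fe the anode: E°cell = +1.96 V, n = 6.
Overall reaction: 2 Au³⁺(aq) + 3 Fe(s) → 2 Au(s) + 3 Fe²⁺(aq); Q = [Fe²⁺]^3/[Au³⁺]^2.
From E = E° − (0.0592/n) log Q: log Q = (E° − E)·n/0.0592 = (+1.96 − (+2.024))·6/0.0592 = -6.4865.
So 2·log[Au³⁺] = 3·log(0.00072) − log Q = -9.4280 − (-6.4865) = -2.9415; log[Au³⁺] = -2.9415 / 2 = -1.4708; [Au³⁺] = 10^(-1.4708) ≈ 0.034 M.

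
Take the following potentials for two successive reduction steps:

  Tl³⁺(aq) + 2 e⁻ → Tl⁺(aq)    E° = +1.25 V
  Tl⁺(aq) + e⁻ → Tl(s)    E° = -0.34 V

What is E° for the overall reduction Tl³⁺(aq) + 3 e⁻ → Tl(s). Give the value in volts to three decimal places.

+0.720 V

Since ΔG° = −nFE° is additive over sequential reductions, n₃E°₃ = n₁E°₁ + n₂E°₂.
E°₃ = (2×+1.25 + 1×-0.34) / 3 = (+2.160) / 3 = +0.720 V.
Simply averaging or adding the two E° values would be wrong; the electron-weighted sum is required.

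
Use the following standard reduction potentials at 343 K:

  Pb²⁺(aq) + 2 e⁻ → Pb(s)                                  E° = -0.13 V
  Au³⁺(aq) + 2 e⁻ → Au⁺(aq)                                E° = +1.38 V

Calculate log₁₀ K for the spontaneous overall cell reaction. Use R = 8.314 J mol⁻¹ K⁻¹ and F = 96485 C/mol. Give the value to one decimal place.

Cathode: Au³⁺/Au⁺; anode: Pb²⁺/Pb. E°cell = (+1.38) − (-0.13) = +1.51 V, with n = 2.
ΔG° = −nFE° = −RT ln K, so ln K = nFE°/(RT) = (2)(96485)(+1.51) / ((8.314)(343)) = 102.179.
log₁₀ K = 102.179 / ln 10 = 44.4.

44.4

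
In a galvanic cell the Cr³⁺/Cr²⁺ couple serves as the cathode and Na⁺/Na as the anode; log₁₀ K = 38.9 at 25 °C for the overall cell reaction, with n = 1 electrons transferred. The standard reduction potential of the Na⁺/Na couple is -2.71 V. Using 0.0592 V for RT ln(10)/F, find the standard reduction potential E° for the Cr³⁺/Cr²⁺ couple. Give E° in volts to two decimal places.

E°cell = (0.0592/n)·log K = (0.0592/1)(38.9) = +2.303 V.
Since Cr³⁺/Cr²⁺ is the cathode and Na⁺/Na the anode, E°cell = E°(Cr³⁺/Cr²⁺) − E°(Na⁺/Na).
So E°(Cr³⁺/Cr²⁺) = E°cell + E°(Na⁺/Na) = +2.303 + (-2.71) = -0.41 V.

-0.41 V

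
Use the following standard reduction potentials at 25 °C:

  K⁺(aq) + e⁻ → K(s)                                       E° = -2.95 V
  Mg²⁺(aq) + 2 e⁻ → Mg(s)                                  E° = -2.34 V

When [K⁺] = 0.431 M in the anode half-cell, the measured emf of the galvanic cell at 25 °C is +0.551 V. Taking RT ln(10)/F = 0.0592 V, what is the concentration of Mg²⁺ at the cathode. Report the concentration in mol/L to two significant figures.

Mg²⁺/Mg is the cathode, K⁺/K the anode: E°cell = +0.61 V, n = 2.
Overall reaction: Mg²⁺(aq) + 2 K(s) → Mg(s) + 2 K⁺(aq); Q = [K⁺]^2/[Mg²⁺]^1.
From E = E° − (0.0592/n) log Q: log Q = (E° − E)·n/0.0592 = (+0.61 − (+0.551))·2/0.0592 = 1.9932.
So 1·log[Mg²⁺] = 2·log(0.431) − log Q = -0.7310 − (1.9932) = -2.7242; [Mg²⁺] = 10^(-2.7242) ≈ 0.0019 M.

0.0019 M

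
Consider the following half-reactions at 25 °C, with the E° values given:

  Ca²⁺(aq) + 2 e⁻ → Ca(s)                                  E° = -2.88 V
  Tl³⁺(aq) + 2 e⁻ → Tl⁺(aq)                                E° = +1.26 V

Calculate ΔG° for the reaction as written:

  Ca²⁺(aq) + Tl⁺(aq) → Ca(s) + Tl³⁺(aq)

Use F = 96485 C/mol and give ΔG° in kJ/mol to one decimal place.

+798.9 kJ/mol

As written, Ca²⁺/Ca is reduced (cathode) and Tl³⁺/Tl⁺ is oxidised (anode), so E°cell = (-2.88) − (+1.26) = -4.14 V.
Balancing electrons gives n = 2.
ΔG° = −nFE° = −(2)(96485)(-4.14) = 798,896 J = +798.9 kJ/mol.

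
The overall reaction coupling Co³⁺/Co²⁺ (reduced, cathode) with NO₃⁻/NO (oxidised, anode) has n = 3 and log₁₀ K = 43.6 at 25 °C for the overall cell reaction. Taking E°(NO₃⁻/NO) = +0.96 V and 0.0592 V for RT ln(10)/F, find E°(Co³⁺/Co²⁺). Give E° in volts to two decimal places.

E°cell = (0.0592/n)·log K = (0.0592/3)(43.6) = +0.860 V.
Since Co³⁺/Co²⁺ is the cathode and NO₃⁻/NO the anode, E°cell = E°(Co³⁺/Co²⁺) − E°(NO₃⁻/NO).
So E°(Co³⁺/Co²⁺) = E°cell + E°(NO₃⁻/NO) = +0.860 + (+0.96) = +1.82 V.

+1.82 V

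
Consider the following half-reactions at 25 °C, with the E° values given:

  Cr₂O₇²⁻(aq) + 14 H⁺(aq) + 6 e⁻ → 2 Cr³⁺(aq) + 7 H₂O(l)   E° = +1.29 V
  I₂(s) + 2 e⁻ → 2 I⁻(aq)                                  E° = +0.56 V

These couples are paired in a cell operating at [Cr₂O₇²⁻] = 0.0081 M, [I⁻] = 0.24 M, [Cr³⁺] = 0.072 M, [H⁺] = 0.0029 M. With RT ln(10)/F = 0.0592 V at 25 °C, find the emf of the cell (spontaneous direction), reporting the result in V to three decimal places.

Cr₂O₇²⁻/Cr³⁺ is the cathode (higher E°), I₂/I⁻ the anode: E°cell = +1.29 − (+0.56) = +0.73 V, n = 6.
Overall: Cr₂O₇²⁻(aq) + 14 H⁺(aq) + 6 I⁻(aq) → 2 Cr³⁺(aq) + 7 H₂O(l) + 3 I₂(s)
Q = [Cr³⁺]^2 / ([Cr₂O₇²⁻]·[H⁺]^14·[I⁻]^6); log Q = 39.051.
E = E° − (0.0592/n) log Q = +0.73 − (0.0592/6)(39.051) = +0.345 V.

+0.345 V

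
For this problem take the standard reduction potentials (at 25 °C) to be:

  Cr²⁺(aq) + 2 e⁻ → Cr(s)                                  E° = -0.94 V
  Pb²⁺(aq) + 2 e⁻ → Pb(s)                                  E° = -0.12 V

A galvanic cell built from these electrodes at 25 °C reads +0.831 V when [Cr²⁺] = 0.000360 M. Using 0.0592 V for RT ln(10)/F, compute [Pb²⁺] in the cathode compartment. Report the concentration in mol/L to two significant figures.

0.00085 M

Pb²⁺/Pb is the cathode, Cr²⁺/Cr the anode: E°cell = +0.82 V, n = 2.
Overall reaction: Pb²⁺(aq) + Cr(s) → Pb(s) + Cr²⁺(aq); Q = [Cr²⁺]^1/[Pb²⁺]^1.
From E = E° − (0.0592/n) log Q: log Q = (E° − E)·n/0.0592 = (+0.82 − (+0.831))·2/0.0592 = -0.3716.
So 1·log[Pb²⁺] = 1·log(0.00036) − log Q = -3.4437 − (-0.3716) = -3.0721; [Pb²⁺] = 10^(-3.0721) ≈ 0.00085 M.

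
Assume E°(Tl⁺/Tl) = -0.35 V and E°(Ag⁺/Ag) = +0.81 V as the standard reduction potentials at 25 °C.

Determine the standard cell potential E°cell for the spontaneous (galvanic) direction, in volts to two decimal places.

The Ag⁺/Ag couple has the higher reduction potential, so it is the cathode; Tl⁺/Tl is oxidised at the anode.
E°cell = E°(cathode) − E°(anode) = (+0.81) − (-0.35) = +1.16 V.
Since E°cell > 0, the reaction is spontaneous under standard conditions.

+1.16 V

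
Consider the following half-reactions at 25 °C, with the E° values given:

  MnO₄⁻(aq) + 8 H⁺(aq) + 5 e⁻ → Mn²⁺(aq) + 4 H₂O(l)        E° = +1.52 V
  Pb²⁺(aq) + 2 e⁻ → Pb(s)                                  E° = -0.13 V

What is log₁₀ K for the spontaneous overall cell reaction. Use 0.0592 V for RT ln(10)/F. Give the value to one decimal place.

Cathode: MnO₄⁻/Mn²⁺; anode: Pb²⁺/Pb. E°cell = +1.65 V, n = 10.
log K = nE°cell / 0.0592 = (10)(+1.65) / 0.0592 = 278.7.

278.7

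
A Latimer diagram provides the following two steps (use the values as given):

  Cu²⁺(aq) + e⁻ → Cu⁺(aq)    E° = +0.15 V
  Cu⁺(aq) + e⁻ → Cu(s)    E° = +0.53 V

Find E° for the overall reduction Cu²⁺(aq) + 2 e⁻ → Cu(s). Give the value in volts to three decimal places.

Since ΔG° = −nFE° is additive over sequential reductions, n₃E°₃ = n₁E°₁ + n₂E°₂.
E°₃ = (1×+0.15 + 1×+0.53) / 2 = (+0.680) / 2 = +0.340 V.

+0.340 V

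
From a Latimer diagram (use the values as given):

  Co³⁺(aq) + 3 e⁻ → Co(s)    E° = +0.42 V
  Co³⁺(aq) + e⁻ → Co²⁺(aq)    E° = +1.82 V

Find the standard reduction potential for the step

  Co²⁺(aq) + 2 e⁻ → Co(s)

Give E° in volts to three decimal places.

-0.280 V

Sequential free energies add, so n₃E°₃ = n₁E°₁ + n₂E°₂.
With n₃ = 3, and the known step contributing 1×(+1.82) V, the unknown satisfies 2·E° = 3×(+0.42) − 1×(+1.82) = -0.560.
E° = -0.560 / 2 = -0.280 V.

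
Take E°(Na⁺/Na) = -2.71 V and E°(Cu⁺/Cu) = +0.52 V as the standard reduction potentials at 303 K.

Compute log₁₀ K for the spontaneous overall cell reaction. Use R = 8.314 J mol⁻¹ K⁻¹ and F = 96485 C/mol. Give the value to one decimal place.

Cathode: Cu⁺/Cu; anode: Na⁺/Na. E°cell = (+0.52) − (-2.71) = +3.23 V, with n = 1.
ΔG° = −nFE° = −RT ln K, so ln K = nFE°/(RT) = (1)(96485)(+3.23) / ((8.314)(303)) = 123.711.
log₁₀ K = 123.711 / ln 10 = 53.7.

53.7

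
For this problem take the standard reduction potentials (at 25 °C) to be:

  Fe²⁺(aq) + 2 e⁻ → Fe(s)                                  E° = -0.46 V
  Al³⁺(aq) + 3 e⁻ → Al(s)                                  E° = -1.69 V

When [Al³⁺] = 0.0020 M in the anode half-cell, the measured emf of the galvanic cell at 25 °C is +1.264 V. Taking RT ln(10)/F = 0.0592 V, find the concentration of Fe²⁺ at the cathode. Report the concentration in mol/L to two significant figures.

Fe²⁺/Fe is the cathode, Al³⁺/Al the anode: E°cell = +1.23 V, n = 6.
Overall reaction: 3 Fe²⁺(aq) + 2 Al(s) → 3 Fe(s) + 2 Al³⁺(aq); Q = [Al³⁺]^2/[Fe²⁺]^3.
From E = E° − (0.0592/n) log Q: log Q = (E° − E)·n/0.0592 = (+1.23 − (+1.264))·6/0.0592 = -3.4459.
So 3·log[Fe²⁺] = 2·log(0.002) − log Q = -5.3979 − (-3.4459) = -1.9520; log[Fe²⁺] = -1.9520 / 3 = -0.6507; [Fe²⁺] = 10^(-0.6507) ≈ 0.22 M.

0.22 M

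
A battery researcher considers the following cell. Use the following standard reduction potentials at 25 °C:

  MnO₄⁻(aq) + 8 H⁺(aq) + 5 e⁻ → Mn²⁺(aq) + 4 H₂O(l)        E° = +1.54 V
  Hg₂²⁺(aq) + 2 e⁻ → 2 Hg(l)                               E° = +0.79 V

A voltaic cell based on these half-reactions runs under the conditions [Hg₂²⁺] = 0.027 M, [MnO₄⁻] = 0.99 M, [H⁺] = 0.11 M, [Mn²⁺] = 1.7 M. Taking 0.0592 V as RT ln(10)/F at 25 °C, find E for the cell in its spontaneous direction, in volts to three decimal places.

+0.703 V

MnO₄⁻/Mn²⁺ is the cathode (higher E°), Hg₂²⁺/Hg the anode: E°cell = +1.54 − (+0.79) = +0.75 V, n = 10.
Overall: 2 MnO₄⁻(aq) + 16 H⁺(aq) + 10 Hg(l) → 2 Mn²⁺(aq) + 8 H₂O(l) + 5 Hg₂²⁺(aq)
Q = [Mn²⁺]^2·[Hg₂²⁺]^5 / ([MnO₄⁻]^2·[H⁺]^16); log Q = 7.964.
E = E° − (0.0592/n) log Q = +0.75 − (0.0592/10)(7.964) = +0.703 V.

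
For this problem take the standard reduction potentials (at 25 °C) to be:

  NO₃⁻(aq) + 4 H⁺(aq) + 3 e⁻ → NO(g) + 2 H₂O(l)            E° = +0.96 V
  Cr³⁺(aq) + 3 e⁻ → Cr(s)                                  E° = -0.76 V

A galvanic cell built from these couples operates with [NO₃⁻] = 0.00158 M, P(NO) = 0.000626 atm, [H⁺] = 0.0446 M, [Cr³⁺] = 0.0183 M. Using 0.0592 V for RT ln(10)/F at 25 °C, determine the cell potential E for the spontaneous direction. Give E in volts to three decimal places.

NO₃⁻/NO is the cathode (higher E°), Cr³⁺/Cr the anode: E°cell = +0.96 − (-0.76) = +1.72 V, n = 3.
Overall: NO₃⁻(aq) + 4 H⁺(aq) + Cr(s) → NO(g) + 2 H₂O(l) + Cr³⁺(aq)
Q = P(NO)·[Cr³⁺] / ([NO₃⁻]·[H⁺]^4); log Q = 3.263.
E = E° − (0.0592/n) log Q = +1.72 − (0.0592/3)(3.263) = +1.656 V.

+1.656 V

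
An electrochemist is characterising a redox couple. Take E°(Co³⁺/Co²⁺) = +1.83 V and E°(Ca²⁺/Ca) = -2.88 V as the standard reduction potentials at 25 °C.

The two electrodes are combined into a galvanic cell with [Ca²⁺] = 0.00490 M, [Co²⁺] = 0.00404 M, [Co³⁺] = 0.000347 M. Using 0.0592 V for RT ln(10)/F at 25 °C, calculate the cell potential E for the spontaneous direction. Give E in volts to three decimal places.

+4.715 V

Co³⁺/Co²⁺ is the cathode (higher E°), Ca²⁺/Ca the anode: E°cell = +1.83 − (-2.88) = +4.71 V, n = 2.
Overall: 2 Co³⁺(aq) + Ca(s) → 2 Co²⁺(aq) + Ca²⁺(aq)
Q = [Co²⁺]^2·[Ca²⁺] / ([Co³⁺]^2); log Q = -0.178.
E = E° − (0.0592/n) log Q = +4.71 − (0.0592/2)(-0.178) = +4.715 V.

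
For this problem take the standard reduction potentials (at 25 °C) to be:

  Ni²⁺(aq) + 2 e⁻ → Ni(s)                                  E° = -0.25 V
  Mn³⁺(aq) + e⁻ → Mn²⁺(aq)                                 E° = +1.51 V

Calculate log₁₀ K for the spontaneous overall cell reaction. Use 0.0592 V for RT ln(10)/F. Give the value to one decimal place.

Cathode: Mn³⁺/Mn²⁺; anode: Ni²⁺/Ni. E°cell = +1.76 V, n = 2.
log K = nE°cell / 0.0592 = (2)(+1.76) / 0.0592 = 59.5.

59.5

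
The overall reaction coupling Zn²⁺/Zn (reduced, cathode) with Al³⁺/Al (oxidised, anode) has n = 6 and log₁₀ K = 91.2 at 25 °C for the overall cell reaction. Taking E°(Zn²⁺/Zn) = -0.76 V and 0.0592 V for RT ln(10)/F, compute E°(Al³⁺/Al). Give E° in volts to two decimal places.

E°cell = (0.0592/n)·log K = (0.0592/6)(91.2) = +0.900 V.
Since Zn²⁺/Zn is the cathode and Al³⁺/Al the anode, E°cell = E°(Zn²⁺/Zn) − E°(Al³⁺/Al).
So E°(Al³⁺/Al) = E°(Zn²⁺/Zn) − E°cell = (-0.76) − (+0.900) = -1.66 V.

-1.66 V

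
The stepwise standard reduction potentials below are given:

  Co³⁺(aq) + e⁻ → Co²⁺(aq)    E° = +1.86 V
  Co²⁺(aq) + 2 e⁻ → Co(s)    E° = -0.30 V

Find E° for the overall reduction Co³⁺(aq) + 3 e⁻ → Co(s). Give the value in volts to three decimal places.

+0.420 V

Adding the free-energy changes (−nFE°) of the two steps gives −n₃FE°₃ = −n₁FE°₁ − n₂FE°₂.
E°₃ = (1×+1.86 + 2×-0.30) / 3 = (+1.260) / 3 = +0.420 V.
Simply averaging or adding the two E° values would be wrong; the electron-weighted sum is required.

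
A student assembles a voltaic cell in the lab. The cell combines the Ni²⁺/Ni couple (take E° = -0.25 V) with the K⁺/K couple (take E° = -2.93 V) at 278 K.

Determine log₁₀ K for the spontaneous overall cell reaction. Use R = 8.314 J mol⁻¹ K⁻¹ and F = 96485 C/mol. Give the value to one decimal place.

Cathode: Ni²⁺/Ni; anode: K⁺/K. E°cell = (-0.25) − (-2.93) = +2.68 V, with n = 2.
ΔG° = −nFE° = −RT ln K, so ln K = nFE°/(RT) = (2)(96485)(+2.68) / ((8.314)(278)) = 223.753.
log₁₀ K = 223.753 / ln 10 = 97.2.

97.2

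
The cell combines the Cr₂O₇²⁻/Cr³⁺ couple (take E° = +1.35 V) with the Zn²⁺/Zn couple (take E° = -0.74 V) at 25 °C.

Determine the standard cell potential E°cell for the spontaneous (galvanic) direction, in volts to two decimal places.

+2.09 V

The Cr₂O₇²⁻/Cr³⁺ couple has the higher reduction potential, so it is the cathode; Zn²⁺/Zn is oxidised at the anode.
E°cell = E°(cathode) − E°(anode) = (+1.35) − (-0.74) = +2.09 V.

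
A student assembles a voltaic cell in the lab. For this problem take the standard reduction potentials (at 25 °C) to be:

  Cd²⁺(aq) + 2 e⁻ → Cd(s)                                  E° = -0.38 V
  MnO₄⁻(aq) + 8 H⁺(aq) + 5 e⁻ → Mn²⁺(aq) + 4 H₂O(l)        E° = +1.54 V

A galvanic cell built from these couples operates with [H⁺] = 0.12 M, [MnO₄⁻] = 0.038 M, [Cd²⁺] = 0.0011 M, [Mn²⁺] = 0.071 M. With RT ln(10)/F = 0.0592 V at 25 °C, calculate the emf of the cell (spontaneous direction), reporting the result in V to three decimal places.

MnO₄⁻/Mn²⁺ is the cathode (higher E°), Cd²⁺/Cd the anode: E°cell = +1.54 − (-0.38) = +1.92 V, n = 10.
Overall: 2 MnO₄⁻(aq) + 16 H⁺(aq) + 5 Cd(s) → 2 Mn²⁺(aq) + 8 H₂O(l) + 5 Cd²⁺(aq)
Q = [Mn²⁺]^2·[Cd²⁺]^5 / ([MnO₄⁻]^2·[H⁺]^16); log Q = 0.483.
E = E° − (0.0592/n) log Q = +1.92 − (0.0592/10)(0.483) = +1.917 V.

+1.917 V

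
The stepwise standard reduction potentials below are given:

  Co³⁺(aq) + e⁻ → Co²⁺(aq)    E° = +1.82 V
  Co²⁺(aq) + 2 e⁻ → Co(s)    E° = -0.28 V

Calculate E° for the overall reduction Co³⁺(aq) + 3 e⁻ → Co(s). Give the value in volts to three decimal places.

+0.420 V

Adding the free-energy changes (−nFE°) of the two steps gives −n₃FE°₃ = −n₁FE°₁ − n₂FE°₂.
E°₃ = (1×+1.82 + 2×-0.28) / 3 = (+1.260) / 3 = +0.420 V.
Simply averaging or adding the two E° values would be wrong; the electron-weighted sum is required.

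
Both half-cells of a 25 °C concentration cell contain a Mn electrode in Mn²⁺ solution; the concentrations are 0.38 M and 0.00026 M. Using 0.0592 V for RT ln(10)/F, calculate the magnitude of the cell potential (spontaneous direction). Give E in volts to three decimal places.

+0.094 V

For a concentration cell E°cell = 0. The 0.38 M side is the cathode (reduction is favoured where [Mn²⁺] is higher).
With n = 2, E = −(0.0592/2) log([Mn²⁺]ₐₙ/[Mn²⁺]꜀ₐₜ) = −(0.0592/2) log(0.00026/0.38) = −(0.0592/2)(-3.165) = +0.094 V.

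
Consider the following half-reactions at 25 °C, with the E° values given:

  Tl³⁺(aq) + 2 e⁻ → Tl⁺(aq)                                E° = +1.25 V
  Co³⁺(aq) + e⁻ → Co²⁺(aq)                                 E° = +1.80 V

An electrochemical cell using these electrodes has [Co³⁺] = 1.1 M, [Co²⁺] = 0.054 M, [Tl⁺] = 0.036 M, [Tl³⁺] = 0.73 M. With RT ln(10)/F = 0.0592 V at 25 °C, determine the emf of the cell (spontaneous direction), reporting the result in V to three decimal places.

+0.589 V

Co³⁺/Co²⁺ is the cathode (higher E°), Tl³⁺/Tl⁺ the anode: E°cell = +1.80 − (+1.25) = +0.55 V, n = 2.
Overall: 2 Co³⁺(aq) + Tl⁺(aq) → 2 Co²⁺(aq) + Tl³⁺(aq)
Q = [Co²⁺]^2·[Tl³⁺] / ([Co³⁺]^2·[Tl⁺]); log Q = -1.311.
E = E° − (0.0592/n) log Q = +0.55 − (0.0592/2)(-1.311) = +0.589 V.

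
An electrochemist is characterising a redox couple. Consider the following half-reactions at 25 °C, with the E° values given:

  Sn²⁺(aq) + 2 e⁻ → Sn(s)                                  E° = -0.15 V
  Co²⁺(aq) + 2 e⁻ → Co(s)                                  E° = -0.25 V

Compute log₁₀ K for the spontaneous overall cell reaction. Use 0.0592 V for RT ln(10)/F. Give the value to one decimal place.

3.4

Cathode: Sn²⁺/Sn; anode: Co²⁺/Co. E°cell = +0.10 V, n = 2.
log K = nE°cell / 0.0592 = (2)(+0.10) / 0.0592 = 3.4.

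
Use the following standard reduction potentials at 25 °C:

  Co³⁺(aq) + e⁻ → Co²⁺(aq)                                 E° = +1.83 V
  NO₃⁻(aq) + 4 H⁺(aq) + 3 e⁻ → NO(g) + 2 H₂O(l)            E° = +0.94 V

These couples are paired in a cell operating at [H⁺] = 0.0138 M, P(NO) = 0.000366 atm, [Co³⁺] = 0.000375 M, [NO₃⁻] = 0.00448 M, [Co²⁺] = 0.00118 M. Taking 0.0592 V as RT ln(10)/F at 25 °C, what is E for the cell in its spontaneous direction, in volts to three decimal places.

Co³⁺/Co²⁺ is the cathode (higher E°), NO₃⁻/NO the anode: E°cell = +1.83 − (+0.94) = +0.89 V, n = 3.
Overall: 3 Co³⁺(aq) + NO(g) + 2 H₂O(l) → 3 Co²⁺(aq) + NO₃⁻(aq) + 4 H⁺(aq)
Q = [Co²⁺]^3·[NO₃⁻]·[H⁺]^4 / ([Co³⁺]^3·P(NO)); log Q = -4.859.
E = E° − (0.0592/n) log Q = +0.89 − (0.0592/3)(-4.859) = +0.986 V.

+0.986 V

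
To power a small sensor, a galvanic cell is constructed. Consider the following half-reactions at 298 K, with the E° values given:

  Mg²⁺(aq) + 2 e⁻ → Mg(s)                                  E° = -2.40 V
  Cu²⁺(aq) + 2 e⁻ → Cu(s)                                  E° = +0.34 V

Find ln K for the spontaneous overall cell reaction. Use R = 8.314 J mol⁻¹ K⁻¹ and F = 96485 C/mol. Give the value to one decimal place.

Cathode: Cu²⁺/Cu; anode: Mg²⁺/Mg. E°cell = (+0.34) − (-2.40) = +2.74 V, with n = 2.
ΔG° = −nFE° = −RT ln K, so ln K = nFE°/(RT) = (2)(96485)(+2.74) / ((8.314)(298)) = 213.410.

213.4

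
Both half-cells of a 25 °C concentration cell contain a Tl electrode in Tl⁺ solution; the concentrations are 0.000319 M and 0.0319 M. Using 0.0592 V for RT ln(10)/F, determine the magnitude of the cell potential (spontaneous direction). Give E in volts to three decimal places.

For a concentration cell E°cell = 0. The 0.0319 M side is the cathode (reduction is favoured where [Tl⁺] is higher).
With n = 1, E = −(0.0592/1) log([Tl⁺]ₐₙ/[Tl⁺]꜀ₐₜ) = −(0.0592/1) log(0.000319/0.0319) = −(0.0592/1)(-2.000) = +0.118 V.

+0.118 V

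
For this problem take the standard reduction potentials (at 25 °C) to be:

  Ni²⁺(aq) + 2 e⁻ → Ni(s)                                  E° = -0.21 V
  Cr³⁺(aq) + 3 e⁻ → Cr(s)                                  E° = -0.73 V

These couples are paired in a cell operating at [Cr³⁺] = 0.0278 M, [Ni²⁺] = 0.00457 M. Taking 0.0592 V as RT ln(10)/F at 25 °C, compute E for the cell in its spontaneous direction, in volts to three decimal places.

Ni²⁺/Ni is the cathode (higher E°), Cr³⁺/Cr the anode: E°cell = -0.21 − (-0.73) = +0.52 V, n = 6.
Overall: 3 Ni²⁺(aq) + 2 Cr(s) → 3 Ni(s) + 2 Cr³⁺(aq)
Q = [Cr³⁺]^2 / ([Ni²⁺]^3); log Q = 3.908.
E = E° − (0.0592/n) log Q = +0.52 − (0.0592/6)(3.908) = +0.481 V.

+0.481 V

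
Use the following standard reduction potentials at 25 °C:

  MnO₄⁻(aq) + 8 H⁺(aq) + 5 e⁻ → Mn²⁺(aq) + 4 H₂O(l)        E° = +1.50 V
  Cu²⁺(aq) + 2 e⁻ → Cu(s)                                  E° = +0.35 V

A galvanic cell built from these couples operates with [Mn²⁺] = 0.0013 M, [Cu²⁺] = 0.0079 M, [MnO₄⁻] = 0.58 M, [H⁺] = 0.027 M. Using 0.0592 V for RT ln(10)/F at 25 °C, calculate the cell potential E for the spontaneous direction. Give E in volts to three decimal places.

MnO₄⁻/Mn²⁺ is the cathode (higher E°), Cu²⁺/Cu the anode: E°cell = +1.50 − (+0.35) = +1.15 V, n = 10.
Overall: 2 MnO₄⁻(aq) + 16 H⁺(aq) + 5 Cu(s) → 2 Mn²⁺(aq) + 8 H₂O(l) + 5 Cu²⁺(aq)
Q = [Mn²⁺]^2·[Cu²⁺]^5 / ([MnO₄⁻]^2·[H⁺]^16); log Q = 9.287.
E = E° − (0.0592/n) log Q = +1.15 − (0.0592/10)(9.287) = +1.095 V.

+1.095 V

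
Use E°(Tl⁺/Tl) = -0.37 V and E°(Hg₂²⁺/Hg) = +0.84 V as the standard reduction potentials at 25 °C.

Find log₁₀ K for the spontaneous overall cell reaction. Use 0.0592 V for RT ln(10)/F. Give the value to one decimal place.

Cathode: Hg₂²⁺/Hg; anode: Tl⁺/Tl. E°cell = +1.21 V, n = 2.
log K = nE°cell / 0.0592 = (2)(+1.21) / 0.0592 = 40.9.

40.9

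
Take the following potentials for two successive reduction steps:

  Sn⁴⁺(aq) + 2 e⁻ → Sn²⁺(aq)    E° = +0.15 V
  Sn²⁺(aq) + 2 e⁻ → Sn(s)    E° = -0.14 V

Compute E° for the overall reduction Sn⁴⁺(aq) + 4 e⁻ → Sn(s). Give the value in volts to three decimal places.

Adding the free-energy changes (−nFE°) of the two steps gives −n₃FE°₃ = −n₁FE°₁ − n₂FE°₂.
E°₃ = (2×+0.15 + 2×-0.14) / 4 = (+0.020) / 4 = +0.005 V.

+0.005 V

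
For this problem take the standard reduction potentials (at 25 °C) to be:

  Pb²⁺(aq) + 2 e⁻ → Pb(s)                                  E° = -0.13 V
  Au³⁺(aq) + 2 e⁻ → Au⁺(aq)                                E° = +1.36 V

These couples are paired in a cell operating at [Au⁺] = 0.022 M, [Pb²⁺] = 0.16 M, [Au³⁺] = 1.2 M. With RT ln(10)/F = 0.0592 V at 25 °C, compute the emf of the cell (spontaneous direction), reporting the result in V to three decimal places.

Au³⁺/Au⁺ is the cathode (higher E°), Pb²⁺/Pb the anode: E°cell = +1.36 − (-0.13) = +1.49 V, n = 2.
Overall: Au³⁺(aq) + Pb(s) → Au⁺(aq) + Pb²⁺(aq)
Q = [Au⁺]·[Pb²⁺] / ([Au³⁺]); log Q = -2.533.
E = E° − (0.0592/n) log Q = +1.49 − (0.0592/2)(-2.533) = +1.565 V.

+1.565 V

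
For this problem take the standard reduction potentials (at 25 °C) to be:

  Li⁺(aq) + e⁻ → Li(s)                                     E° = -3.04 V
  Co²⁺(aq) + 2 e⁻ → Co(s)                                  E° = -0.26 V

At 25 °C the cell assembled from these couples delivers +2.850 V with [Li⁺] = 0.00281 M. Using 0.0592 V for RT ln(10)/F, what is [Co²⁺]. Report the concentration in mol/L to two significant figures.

Co²⁺/Co is the cathode, Li⁺/Li the anode: E°cell = +2.78 V, n = 2.
Overall reaction: Co²⁺(aq) + 2 Li(s) → Co(s) + 2 Li⁺(aq); Q = [Li⁺]^2/[Co²⁺]^1.
From E = E° − (0.0592/n) log Q: log Q = (E° − E)·n/0.0592 = (+2.78 − (+2.850))·2/0.0592 = -2.3649.
So 1·log[Co²⁺] = 2·log(0.00281) − log Q = -5.1026 − (-2.3649) = -2.7377; [Co²⁺] = 10^(-2.7377) ≈ 0.0018 M.

0.0018 M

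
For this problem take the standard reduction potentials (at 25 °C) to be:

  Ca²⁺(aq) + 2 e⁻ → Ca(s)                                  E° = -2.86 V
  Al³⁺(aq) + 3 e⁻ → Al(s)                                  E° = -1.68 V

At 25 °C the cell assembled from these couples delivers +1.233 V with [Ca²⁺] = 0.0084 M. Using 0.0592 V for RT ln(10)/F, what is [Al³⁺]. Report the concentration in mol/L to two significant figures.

Al³⁺/Al is the cathode, Ca²⁺/Ca the anode: E°cell = +1.18 V, n = 6.
Overall reaction: 2 Al³⁺(aq) + 3 Ca(s) → 2 Al(s) + 3 Ca²⁺(aq); Q = [Ca²⁺]^3/[Al³⁺]^2.
From E = E° − (0.0592/n) log Q: log Q = (E° − E)·n/0.0592 = (+1.18 − (+1.233))·6/0.0592 = -5.3716.
So 2·log[Al³⁺] = 3·log(0.0084) − log Q = -6.2272 − (-5.3716) = -0.8556; log[Al³⁺] = -0.8556 / 2 = -0.4278; [Al³⁺] = 10^(-0.4278) ≈ 0.37 M.

0.37 M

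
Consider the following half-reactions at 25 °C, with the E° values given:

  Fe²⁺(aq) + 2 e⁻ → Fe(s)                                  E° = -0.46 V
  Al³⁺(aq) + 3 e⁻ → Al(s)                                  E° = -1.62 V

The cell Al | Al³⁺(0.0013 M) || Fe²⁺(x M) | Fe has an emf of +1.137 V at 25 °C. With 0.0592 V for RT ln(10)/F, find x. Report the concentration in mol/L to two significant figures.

0.0020 M

Fe²⁺/Fe is the cathode, Al³⁺/Al the anode: E°cell = +1.16 V, n = 6.
Overall reaction: 3 Fe²⁺(aq) + 2 Al(s) → 3 Fe(s) + 2 Al³⁺(aq); Q = [Al³⁺]^2/[Fe²⁺]^3.
From E = E° − (0.0592/n) log Q: log Q = (E° − E)·n/0.0592 = (+1.16 − (+1.137))·6/0.0592 = 2.3311.
So 3·log[Fe²⁺] = 2·log(0.0013) − log Q = -5.7721 − (2.3311) = -8.1032; log[Fe²⁺] = -8.1032 / 3 = -2.7011; [Fe²⁺] = 10^(-2.7011) ≈ 0.0020 M.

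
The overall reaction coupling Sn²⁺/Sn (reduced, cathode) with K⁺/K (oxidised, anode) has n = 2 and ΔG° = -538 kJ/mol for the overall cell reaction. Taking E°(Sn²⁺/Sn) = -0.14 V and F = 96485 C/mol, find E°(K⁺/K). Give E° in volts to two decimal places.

-2.93 V

E°cell = −ΔG°/(nF) = −(-538×10³)/((2)(96485)) = +2.788 V.
Since Sn²⁺/Sn is the cathode and K⁺/K the anode, E°cell = E°(Sn²⁺/Sn) − E°(K⁺/K).
So E°(K⁺/K) = E°(Sn²⁺/Sn) − E°cell = (-0.14) − (+2.788) = -2.93 V.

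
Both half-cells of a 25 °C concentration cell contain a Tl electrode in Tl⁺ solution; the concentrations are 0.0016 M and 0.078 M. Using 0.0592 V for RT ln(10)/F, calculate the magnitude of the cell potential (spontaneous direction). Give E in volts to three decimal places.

+0.100 V

For a concentration cell E°cell = 0. The 0.078 M side is the cathode (reduction is favoured where [Tl⁺] is higher).
With n = 1, E = −(0.0592/1) log([Tl⁺]ₐₙ/[Tl⁺]꜀ₐₜ) = −(0.0592/1) log(0.0016/0.078) = −(0.0592/1)(-1.688) = +0.100 V.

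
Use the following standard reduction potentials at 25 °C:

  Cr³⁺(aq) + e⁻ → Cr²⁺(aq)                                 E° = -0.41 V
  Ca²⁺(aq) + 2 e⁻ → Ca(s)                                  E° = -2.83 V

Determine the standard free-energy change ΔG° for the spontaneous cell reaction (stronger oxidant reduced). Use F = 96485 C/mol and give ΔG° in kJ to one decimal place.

Cr³⁺/Cr²⁺ (E° = -0.41 V) is the cathode; Ca²⁺/Ca (E° = -2.83 V) is the anode, so E°cell = +2.42 V.
Balancing electrons gives n = 2 (lcm of 1 and 2).
ΔG° = −nFE° = −(2)(96485)(+2.42) = -466,987 J = -467.0 kJ.

-467.0 kJ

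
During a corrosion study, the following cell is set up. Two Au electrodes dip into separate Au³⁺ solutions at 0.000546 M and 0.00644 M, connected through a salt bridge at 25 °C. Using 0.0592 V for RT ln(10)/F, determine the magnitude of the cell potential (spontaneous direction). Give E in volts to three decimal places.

For a concentration cell E°cell = 0. The 0.00644 M side is the cathode (reduction is favoured where [Au³⁺] is higher).
With n = 3, E = −(0.0592/3) log([Au³⁺]ₐₙ/[Au³⁺]꜀ₐₜ) = −(0.0592/3) log(0.000546/0.00644) = −(0.0592/3)(-1.072) = +0.021 V.

+0.021 V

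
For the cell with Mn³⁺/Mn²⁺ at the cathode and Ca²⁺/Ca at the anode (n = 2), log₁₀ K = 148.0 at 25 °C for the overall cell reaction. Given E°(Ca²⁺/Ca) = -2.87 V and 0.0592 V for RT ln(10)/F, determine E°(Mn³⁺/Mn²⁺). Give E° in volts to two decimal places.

+1.51 V

E°cell = (0.0592/n)·log K = (0.0592/2)(148.0) = +4.381 V.
Since Mn³⁺/Mn²⁺ is the cathode and Ca²⁺/Ca the anode, E°cell = E°(Mn³⁺/Mn²⁺) − E°(Ca²⁺/Ca).
So E°(Mn³⁺/Mn²⁺) = E°cell + E°(Ca²⁺/Ca) = +4.381 + (-2.87) = +1.51 V.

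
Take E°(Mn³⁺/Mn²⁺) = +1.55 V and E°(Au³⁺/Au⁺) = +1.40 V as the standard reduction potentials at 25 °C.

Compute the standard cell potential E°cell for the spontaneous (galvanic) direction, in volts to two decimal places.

The Mn³⁺/Mn²⁺ couple has the higher reduction potential, so it is the cathode; Au³⁺/Au⁺ is oxidised at the anode.
E°cell = E°(cathode) − E°(anode) = (+1.55) − (+1.40) = +0.15 V.
Since E°cell > 0, the reaction is spontaneous under standard conditions.

+0.15 V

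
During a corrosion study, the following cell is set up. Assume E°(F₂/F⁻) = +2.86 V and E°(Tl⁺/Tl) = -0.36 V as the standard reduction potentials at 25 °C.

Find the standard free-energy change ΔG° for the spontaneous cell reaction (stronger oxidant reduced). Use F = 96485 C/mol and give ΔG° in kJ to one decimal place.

F₂/F⁻ (E° = +2.86 V) is the cathode; Tl⁺/Tl (E° = -0.36 V) is the anode, so E°cell = +3.22 V.
Balancing electrons gives n = 2 (lcm of 2 and 1).
ΔG° = −nFE° = −(2)(96485)(+3.22) = -621,363 J = -621.4 kJ.

-621.4 kJ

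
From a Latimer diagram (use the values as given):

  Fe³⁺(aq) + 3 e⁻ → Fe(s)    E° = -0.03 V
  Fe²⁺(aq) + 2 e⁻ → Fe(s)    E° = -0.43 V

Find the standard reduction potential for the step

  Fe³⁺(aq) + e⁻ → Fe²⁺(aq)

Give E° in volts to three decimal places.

Sequential free energies add, so n₃E°₃ = n₁E°₁ + n₂E°₂.
With n₃ = 3, and the known step contributing 2×(-0.43) V, the unknown satisfies 1·E° = 3×(-0.03) − 2×(-0.43) = +0.770.
E° = +0.770 / 1 = +0.770 V.

+0.770 V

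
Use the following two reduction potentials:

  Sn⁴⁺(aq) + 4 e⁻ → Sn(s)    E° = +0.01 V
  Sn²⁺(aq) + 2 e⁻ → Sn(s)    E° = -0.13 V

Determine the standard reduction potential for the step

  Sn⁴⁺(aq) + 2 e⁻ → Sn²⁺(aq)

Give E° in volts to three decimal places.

+0.150 V

Sequential free energies add, so n₃E°₃ = n₁E°₁ + n₂E°₂.
With n₃ = 4, and the known step contributing 2×(-0.13) V, the unknown satisfies 2·E° = 4×(+0.01) − 2×(-0.13) = +0.300.
E° = +0.300 / 2 = +0.150 V.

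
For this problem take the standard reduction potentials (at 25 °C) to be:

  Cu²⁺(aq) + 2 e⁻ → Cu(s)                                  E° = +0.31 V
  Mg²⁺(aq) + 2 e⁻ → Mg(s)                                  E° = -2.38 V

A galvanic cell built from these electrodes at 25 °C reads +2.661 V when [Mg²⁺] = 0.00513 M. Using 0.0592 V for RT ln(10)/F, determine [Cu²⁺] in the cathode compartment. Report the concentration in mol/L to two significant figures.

Cu²⁺/Cu is the cathode, Mg²⁺/Mg the anode: E°cell = +2.69 V, n = 2.
Overall reaction: Cu²⁺(aq) + Mg(s) → Cu(s) + Mg²⁺(aq); Q = [Mg²⁺]^1/[Cu²⁺]^1.
From E = E° − (0.0592/n) log Q: log Q = (E° − E)·n/0.0592 = (+2.69 − (+2.661))·2/0.0592 = 0.9797.
So 1·log[Cu²⁺] = 1·log(0.00513) − log Q = -2.2899 − (0.9797) = -3.2696; [Cu²⁺] = 10^(-3.2696) ≈ 0.00054 M.

0.00054 M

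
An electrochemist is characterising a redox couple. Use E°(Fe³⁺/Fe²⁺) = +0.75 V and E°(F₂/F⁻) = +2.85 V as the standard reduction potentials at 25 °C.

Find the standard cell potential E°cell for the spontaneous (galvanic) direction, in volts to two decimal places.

+2.10 V

The F₂/F⁻ couple has the higher reduction potential, so it is the cathode; Fe³⁺/Fe²⁺ is oxidised at the anode.
E°cell = E°(cathode) − E°(anode) = (+2.85) − (+0.75) = +2.10 V.
Since E°cell > 0, the reaction is spontaneous under standard conditions.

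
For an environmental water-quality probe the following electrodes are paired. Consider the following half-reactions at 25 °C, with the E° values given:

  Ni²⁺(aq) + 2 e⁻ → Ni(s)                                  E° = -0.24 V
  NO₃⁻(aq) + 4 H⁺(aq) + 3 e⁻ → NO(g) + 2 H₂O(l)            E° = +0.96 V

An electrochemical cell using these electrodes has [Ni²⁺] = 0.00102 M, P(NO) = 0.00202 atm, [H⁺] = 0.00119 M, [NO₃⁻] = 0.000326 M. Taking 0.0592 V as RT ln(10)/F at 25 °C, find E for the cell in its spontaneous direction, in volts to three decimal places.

NO₃⁻/NO is the cathode (higher E°), Ni²⁺/Ni the anode: E°cell = +0.96 − (-0.24) = +1.20 V, n = 6.
Overall: 2 NO₃⁻(aq) + 8 H⁺(aq) + 3 Ni(s) → 2 NO(g) + 4 H₂O(l) + 3 Ni²⁺(aq)
Q = P(NO)^2·[Ni²⁺]^3 / ([NO₃⁻]^2·[H⁺]^8); log Q = 16.006.
E = E° − (0.0592/n) log Q = +1.20 − (0.0592/6)(16.006) = +1.042 V.

+1.042 V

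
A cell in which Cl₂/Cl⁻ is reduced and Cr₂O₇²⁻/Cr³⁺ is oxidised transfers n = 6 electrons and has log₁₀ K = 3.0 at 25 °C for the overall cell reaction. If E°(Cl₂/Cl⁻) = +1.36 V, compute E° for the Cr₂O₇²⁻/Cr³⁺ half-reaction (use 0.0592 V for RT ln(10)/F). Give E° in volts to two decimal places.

E°cell = (0.0592/n)·log K = (0.0592/6)(3.0) = +0.030 V.
Since Cl₂/Cl⁻ is the cathode and Cr₂O₇²⁻/Cr³⁺ the anode, E°cell = E°(Cl₂/Cl⁻) − E°(Cr₂O₇²⁻/Cr³⁺).
So E°(Cr₂O₇²⁻/Cr³⁺) = E°(Cl₂/Cl⁻) − E°cell = (+1.36) − (+0.030) = +1.33 V.

+1.33 V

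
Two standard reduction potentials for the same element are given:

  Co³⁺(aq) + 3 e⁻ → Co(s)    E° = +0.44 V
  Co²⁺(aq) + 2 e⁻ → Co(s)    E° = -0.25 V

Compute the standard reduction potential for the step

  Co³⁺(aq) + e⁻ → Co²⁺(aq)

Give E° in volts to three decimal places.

+1.820 V

Sequential free energies add, so n₃E°₃ = n₁E°₁ + n₂E°₂.
With n₃ = 3, and the known step contributing 2×(-0.25) V, the unknown satisfies 1·E° = 3×(+0.44) − 2×(-0.25) = +1.820.
E° = +1.820 / 1 = +1.820 V.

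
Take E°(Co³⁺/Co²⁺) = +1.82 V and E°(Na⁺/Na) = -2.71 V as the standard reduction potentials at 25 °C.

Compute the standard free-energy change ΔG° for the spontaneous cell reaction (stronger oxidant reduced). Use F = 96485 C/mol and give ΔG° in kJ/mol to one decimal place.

Co³⁺/Co²⁺ (E° = +1.82 V) is the cathode; Na⁺/Na (E° = -2.71 V) is the anode, so E°cell = +4.53 V.
Balancing electrons gives n = 1 (lcm of 1 and 1).
ΔG° = −nFE° = −(1)(96485)(+4.53) = -437,077 J = -437.1 kJ/mol.

-437.1 kJ/mol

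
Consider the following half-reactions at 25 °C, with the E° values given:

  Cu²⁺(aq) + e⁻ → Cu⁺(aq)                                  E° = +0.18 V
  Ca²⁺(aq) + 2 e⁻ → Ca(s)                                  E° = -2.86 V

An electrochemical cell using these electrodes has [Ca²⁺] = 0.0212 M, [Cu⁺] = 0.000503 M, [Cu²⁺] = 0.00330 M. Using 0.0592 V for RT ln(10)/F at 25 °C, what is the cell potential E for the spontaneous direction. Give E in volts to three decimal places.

Cu²⁺/Cu⁺ is the cathode (higher E°), Ca²⁺/Ca the anode: E°cell = +0.18 − (-2.86) = +3.04 V, n = 2.
Overall: 2 Cu²⁺(aq) + Ca(s) → 2 Cu⁺(aq) + Ca²⁺(aq)
Q = [Cu⁺]^2·[Ca²⁺] / ([Cu²⁺]^2); log Q = -3.308.
E = E° − (0.0592/n) log Q = +3.04 − (0.0592/2)(-3.308) = +3.138 V.

+3.138 V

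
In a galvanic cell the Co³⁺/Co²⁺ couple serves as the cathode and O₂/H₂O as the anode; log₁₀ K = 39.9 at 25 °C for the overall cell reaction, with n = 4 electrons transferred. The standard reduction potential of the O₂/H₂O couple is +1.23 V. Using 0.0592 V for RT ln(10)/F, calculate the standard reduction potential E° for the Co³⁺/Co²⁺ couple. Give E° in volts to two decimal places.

E°cell = (0.0592/n)·log K = (0.0592/4)(39.9) = +0.591 V.
Since Co³⁺/Co²⁺ is the cathode and O₂/H₂O the anode, E°cell = E°(Co³⁺/Co²⁺) − E°(O₂/H₂O).
So E°(Co³⁺/Co²⁺) = E°cell + E°(O₂/H₂O) = +0.591 + (+1.23) = +1.82 V.

+1.82 V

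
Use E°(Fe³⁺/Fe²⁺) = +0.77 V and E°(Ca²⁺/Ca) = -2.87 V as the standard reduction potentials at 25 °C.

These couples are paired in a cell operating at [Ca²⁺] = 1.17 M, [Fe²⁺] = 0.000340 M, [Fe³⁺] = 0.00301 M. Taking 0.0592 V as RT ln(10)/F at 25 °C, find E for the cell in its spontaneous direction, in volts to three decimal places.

Fe³⁺/Fe²⁺ is the cathode (higher E°), Ca²⁺/Ca the anode: E°cell = +0.77 − (-2.87) = +3.64 V, n = 2.
Overall: 2 Fe³⁺(aq) + Ca(s) → 2 Fe²⁺(aq) + Ca²⁺(aq)
Q = [Fe²⁺]^2·[Ca²⁺] / ([Fe³⁺]^2); log Q = -1.826.
E = E° − (0.0592/n) log Q = +3.64 − (0.0592/2)(-1.826) = +3.694 V.

+3.694 V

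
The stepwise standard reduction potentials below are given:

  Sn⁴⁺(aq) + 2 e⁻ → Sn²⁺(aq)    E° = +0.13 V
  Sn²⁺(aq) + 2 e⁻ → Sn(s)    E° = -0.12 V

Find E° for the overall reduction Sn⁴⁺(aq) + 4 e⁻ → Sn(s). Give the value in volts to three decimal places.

+0.005 V

Since ΔG° = −nFE° is additive over sequential reductions, n₃E°₃ = n₁E°₁ + n₂E°₂.
E°₃ = (2×+0.13 + 2×-0.12) / 4 = (+0.020) / 4 = +0.005 V.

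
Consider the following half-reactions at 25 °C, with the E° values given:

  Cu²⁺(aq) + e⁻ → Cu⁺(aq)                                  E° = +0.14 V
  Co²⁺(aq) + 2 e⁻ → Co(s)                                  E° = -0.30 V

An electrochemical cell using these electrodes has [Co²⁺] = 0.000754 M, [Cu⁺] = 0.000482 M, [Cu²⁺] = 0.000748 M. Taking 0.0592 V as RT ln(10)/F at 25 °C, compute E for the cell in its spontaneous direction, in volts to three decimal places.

+0.544 V

Cu²⁺/Cu⁺ is the cathode (higher E°), Co²⁺/Co the anode: E°cell = +0.14 − (-0.30) = +0.44 V, n = 2.
Overall: 2 Cu²⁺(aq) + Co(s) → 2 Cu⁺(aq) + Co²⁺(aq)
Q = [Cu⁺]^2·[Co²⁺] / ([Cu²⁺]^2); log Q = -3.504.
E = E° − (0.0592/n) log Q = +0.44 − (0.0592/2)(-3.504) = +0.544 V.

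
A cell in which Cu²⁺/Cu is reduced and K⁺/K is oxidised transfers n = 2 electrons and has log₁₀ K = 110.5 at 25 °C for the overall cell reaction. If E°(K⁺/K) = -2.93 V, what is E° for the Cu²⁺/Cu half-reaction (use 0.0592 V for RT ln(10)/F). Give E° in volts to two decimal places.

E°cell = (0.0592/n)·log K = (0.0592/2)(110.5) = +3.271 V.
Since Cu²⁺/Cu is the cathode and K⁺/K the anode, E°cell = E°(Cu²⁺/Cu) − E°(K⁺/K).
So E°(Cu²⁺/Cu) = E°cell + E°(K⁺/K) = +3.271 + (-2.93) = +0.34 V.

+0.34 V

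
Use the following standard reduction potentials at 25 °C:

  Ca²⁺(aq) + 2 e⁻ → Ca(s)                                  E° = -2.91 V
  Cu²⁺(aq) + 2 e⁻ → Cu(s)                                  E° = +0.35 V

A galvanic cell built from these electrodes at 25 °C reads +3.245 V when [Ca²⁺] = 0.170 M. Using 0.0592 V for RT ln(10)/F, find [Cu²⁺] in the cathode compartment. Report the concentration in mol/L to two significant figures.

0.053 M

Cu²⁺/Cu is the cathode, Ca²⁺/Ca the anode: E°cell = +3.26 V, n = 2.
Overall reaction: Cu²⁺(aq) + Ca(s) → Cu(s) + Ca²⁺(aq); Q = [Ca²⁺]^1/[Cu²⁺]^1.
From E = E° − (0.0592/n) log Q: log Q = (E° − E)·n/0.0592 = (+3.26 − (+3.245))·2/0.0592 = 0.5068.
So 1·log[Cu²⁺] = 1·log(0.17) − log Q = -0.7696 − (0.5068) = -1.2764; [Cu²⁺] = 10^(-1.2764) ≈ 0.053 M.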